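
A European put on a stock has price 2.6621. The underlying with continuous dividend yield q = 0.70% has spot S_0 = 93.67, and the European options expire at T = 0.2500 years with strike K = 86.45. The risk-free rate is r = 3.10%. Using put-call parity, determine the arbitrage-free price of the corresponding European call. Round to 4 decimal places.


Answer: Call price = 10.3857

Derivation:
Put-call parity: C - P = S_0 * exp(-qT) - K * exp(-rT).
S_0 * exp(-qT) = 93.6700 * 0.99825153 = 93.50622085
K * exp(-rT) = 86.4500 * 0.99227995 = 85.78260201
C = P + S*exp(-qT) - K*exp(-rT)
C = 2.6621 + 93.50622085 - 85.78260201 = 10.3857


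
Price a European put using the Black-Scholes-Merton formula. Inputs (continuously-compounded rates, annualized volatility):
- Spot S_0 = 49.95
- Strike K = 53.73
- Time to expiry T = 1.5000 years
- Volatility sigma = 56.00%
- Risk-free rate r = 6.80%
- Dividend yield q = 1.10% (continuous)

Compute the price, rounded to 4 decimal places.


d1 = (ln(S/K) + (r - q + 0.5*sigma^2) * T) / (sigma * sqrt(T)) = 0.36122829
d2 = d1 - sigma * sqrt(T) = -0.32462883
exp(-rT) = 0.90302955; exp(-qT) = 0.98363538
P = K * exp(-rT) * N(-d2) - S_0 * exp(-qT) * N(-d1)
N(-d1) = 0.35896440; N(-d2) = 0.62726900
P = 53.7300 * 0.90302955 * 0.62726900 - 49.9500 * 0.98363538 * 0.35896440 = 12.7981

Answer: Price = 12.7981


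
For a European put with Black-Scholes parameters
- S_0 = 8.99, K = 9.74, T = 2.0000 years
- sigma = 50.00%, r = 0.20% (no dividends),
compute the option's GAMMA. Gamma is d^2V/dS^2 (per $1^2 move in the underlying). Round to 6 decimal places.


d1 = 0.2458917599; d2 = -0.4612150213
phi(d1) = 0.3870621858; exp(-qT) = 1.0000000000; exp(-rT) = 0.9960079893
Gamma = exp(-qT) * phi(d1) / (S * sigma * sqrt(T)) = 1.0000000000 * 0.3870621858 / (8.9900 * 0.5000 * 1.4142135624) = 0.060889

Answer: Gamma = 0.060889


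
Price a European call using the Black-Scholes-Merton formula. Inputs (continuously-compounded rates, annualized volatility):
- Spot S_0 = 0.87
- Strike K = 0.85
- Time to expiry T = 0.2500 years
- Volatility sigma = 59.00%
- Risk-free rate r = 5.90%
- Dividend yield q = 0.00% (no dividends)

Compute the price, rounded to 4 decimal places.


Answer: Price = 0.1172

Derivation:
d1 = (ln(S/K) + (r - q + 0.5*sigma^2) * T) / (sigma * sqrt(T)) = 0.27633682
d2 = d1 - sigma * sqrt(T) = -0.01866318
exp(-rT) = 0.98535825; exp(-qT) = 1.00000000
C = S_0 * exp(-qT) * N(d1) - K * exp(-rT) * N(d2)
N(d1) = 0.60885531; N(d2) = 0.49255490
C = 0.8700 * 1.00000000 * 0.60885531 - 0.8500 * 0.98535825 * 0.49255490 = 0.1172


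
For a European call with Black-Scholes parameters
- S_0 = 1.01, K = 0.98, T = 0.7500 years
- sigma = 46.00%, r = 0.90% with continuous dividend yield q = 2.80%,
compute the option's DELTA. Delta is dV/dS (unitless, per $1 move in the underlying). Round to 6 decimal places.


d1 = 0.2391059445; d2 = -0.1592657413
phi(d1) = 0.3876996413; exp(-qT) = 0.9792189646; exp(-rT) = 0.9932727301
N(d1) = 0.5944882838
Delta = exp(-qT) * N(d1) = 0.9792189646 * 0.5944882838 = 0.582134

Answer: Delta = 0.582134


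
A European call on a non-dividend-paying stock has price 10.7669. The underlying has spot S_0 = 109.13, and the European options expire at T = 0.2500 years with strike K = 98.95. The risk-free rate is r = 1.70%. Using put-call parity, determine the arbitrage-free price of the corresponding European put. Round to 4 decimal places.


Answer: Put price = 0.1673

Derivation:
Put-call parity: C - P = S_0 * exp(-qT) - K * exp(-rT).
S_0 * exp(-qT) = 109.1300 * 1.00000000 = 109.13000000
K * exp(-rT) = 98.9500 * 0.99575902 = 98.53035488
P = C - S*exp(-qT) + K*exp(-rT)
P = 10.7669 - 109.13000000 + 98.53035488 = 0.1673


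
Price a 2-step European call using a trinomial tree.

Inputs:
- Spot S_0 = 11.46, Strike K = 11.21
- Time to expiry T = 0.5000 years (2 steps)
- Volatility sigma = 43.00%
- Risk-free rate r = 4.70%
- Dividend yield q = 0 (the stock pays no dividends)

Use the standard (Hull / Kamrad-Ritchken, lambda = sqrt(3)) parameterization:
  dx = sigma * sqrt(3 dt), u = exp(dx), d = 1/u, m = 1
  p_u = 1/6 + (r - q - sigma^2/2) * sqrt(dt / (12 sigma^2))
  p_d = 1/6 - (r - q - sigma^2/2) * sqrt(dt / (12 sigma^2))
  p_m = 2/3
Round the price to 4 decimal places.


Answer: Price = V(0,0) = 1.4803

Derivation:
dt = T/N = 0.250000; dx = sigma*sqrt(3*dt) = 0.372391
u = exp(dx) = 1.451200; d = 1/u = 0.689085
p_u = 0.151411, p_m = 0.666667, p_d = 0.181923
Discount per step: exp(-r*dt) = 0.988319
Stock lattice S(k, j) with j the centered position index:
  k=0: S(0,+0) = 11.4600
  k=1: S(1,-1) = 7.8969; S(1,+0) = 11.4600; S(1,+1) = 16.6308
  k=2: S(2,-2) = 5.4416; S(2,-1) = 7.8969; S(2,+0) = 11.4600; S(2,+1) = 16.6308; S(2,+2) = 24.1346
Terminal payoffs V(N, j) = max(S_T - K, 0):
  V(2,-2) = 0.000000; V(2,-1) = 0.000000; V(2,+0) = 0.250000; V(2,+1) = 5.420754; V(2,+2) = 12.924553
Backward induction: V(k, j) = exp(-r*dt) * [p_u * V(k+1, j+1) + p_m * V(k+1, j) + p_d * V(k+1, j-1)]
  V(1,-1) = exp(-r*dt) * [p_u*0.250000 + p_m*0.000000 + p_d*0.000000] = 0.037410
  V(1,+0) = exp(-r*dt) * [p_u*5.420754 + p_m*0.250000 + p_d*0.000000] = 0.975892
  V(1,+1) = exp(-r*dt) * [p_u*12.924553 + p_m*5.420754 + p_d*0.250000] = 5.550626
  V(0,+0) = exp(-r*dt) * [p_u*5.550626 + p_m*0.975892 + p_d*0.037410] = 1.480327


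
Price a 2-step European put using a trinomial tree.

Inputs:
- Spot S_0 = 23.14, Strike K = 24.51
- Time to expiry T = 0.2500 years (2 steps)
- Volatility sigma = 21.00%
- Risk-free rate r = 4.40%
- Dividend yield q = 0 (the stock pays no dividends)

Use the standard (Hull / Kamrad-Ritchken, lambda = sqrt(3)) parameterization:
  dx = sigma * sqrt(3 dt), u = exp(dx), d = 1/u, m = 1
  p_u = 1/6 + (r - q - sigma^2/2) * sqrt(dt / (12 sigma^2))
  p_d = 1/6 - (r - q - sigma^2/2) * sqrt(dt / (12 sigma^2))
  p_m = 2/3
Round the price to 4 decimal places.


dt = T/N = 0.125000; dx = sigma*sqrt(3*dt) = 0.128598
u = exp(dx) = 1.137233; d = 1/u = 0.879327
p_u = 0.177335, p_m = 0.666667, p_d = 0.155999
Discount per step: exp(-r*dt) = 0.994515
Stock lattice S(k, j) with j the centered position index:
  k=0: S(0,+0) = 23.1400
  k=1: S(1,-1) = 20.3476; S(1,+0) = 23.1400; S(1,+1) = 26.3156
  k=2: S(2,-2) = 17.8922; S(2,-1) = 20.3476; S(2,+0) = 23.1400; S(2,+1) = 26.3156; S(2,+2) = 29.9269
Terminal payoffs V(N, j) = max(K - S_T, 0):
  V(2,-2) = 6.617774; V(2,-1) = 4.162369; V(2,+0) = 1.370000; V(2,+1) = 0.000000; V(2,+2) = 0.000000
Backward induction: V(k, j) = exp(-r*dt) * [p_u * V(k+1, j+1) + p_m * V(k+1, j) + p_d * V(k+1, j-1)]
  V(1,-1) = exp(-r*dt) * [p_u*1.370000 + p_m*4.162369 + p_d*6.617774] = 4.028010
  V(1,+0) = exp(-r*dt) * [p_u*0.000000 + p_m*1.370000 + p_d*4.162369] = 1.554087
  V(1,+1) = exp(-r*dt) * [p_u*0.000000 + p_m*0.000000 + p_d*1.370000] = 0.212546
  V(0,+0) = exp(-r*dt) * [p_u*0.212546 + p_m*1.554087 + p_d*4.028010] = 1.692778

Answer: Price = V(0,0) = 1.6928


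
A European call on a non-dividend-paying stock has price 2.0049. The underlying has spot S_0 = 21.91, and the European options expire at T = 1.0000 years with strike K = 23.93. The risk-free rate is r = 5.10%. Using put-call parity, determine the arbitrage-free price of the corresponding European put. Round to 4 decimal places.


Put-call parity: C - P = S_0 * exp(-qT) - K * exp(-rT).
S_0 * exp(-qT) = 21.9100 * 1.00000000 = 21.91000000
K * exp(-rT) = 23.9300 * 0.95027867 = 22.74016859
P = C - S*exp(-qT) + K*exp(-rT)
P = 2.0049 - 21.91000000 + 22.74016859 = 2.8351

Answer: Put price = 2.8351


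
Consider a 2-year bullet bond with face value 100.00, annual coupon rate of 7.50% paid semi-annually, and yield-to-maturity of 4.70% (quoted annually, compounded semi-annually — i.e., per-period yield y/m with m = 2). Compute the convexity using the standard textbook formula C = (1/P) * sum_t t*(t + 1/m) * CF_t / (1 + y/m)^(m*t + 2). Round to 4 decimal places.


Coupon per period c = face * coupon_rate / m = 3.750000
Periods per year m = 2; per-period yield y/m = 0.023500
Number of cashflows N = 4
Cashflows (t years, CF_t, discount factor 1/(1+y/m)^(m*t), PV):
  t = 0.5000: CF_t = 3.750000, DF = 0.977040, PV = 3.663898
  t = 1.0000: CF_t = 3.750000, DF = 0.954606, PV = 3.579774
  t = 1.5000: CF_t = 3.750000, DF = 0.932688, PV = 3.497581
  t = 2.0000: CF_t = 103.750000, DF = 0.911273, PV = 94.544598
Price P = sum_t PV_t = 105.285850
Convexity numerator sum_t t*(t + 1/m) * CF_t / (1+y/m)^(m*t + 2):
  t = 0.5000: term = 1.748790
  t = 1.0000: term = 5.125912
  t = 1.5000: term = 10.016438
  t = 2.0000: term = 451.264352
Convexity = (1/P) * sum = 468.155492 / 105.285850 = 4.446519

Answer: Convexity = 4.4465


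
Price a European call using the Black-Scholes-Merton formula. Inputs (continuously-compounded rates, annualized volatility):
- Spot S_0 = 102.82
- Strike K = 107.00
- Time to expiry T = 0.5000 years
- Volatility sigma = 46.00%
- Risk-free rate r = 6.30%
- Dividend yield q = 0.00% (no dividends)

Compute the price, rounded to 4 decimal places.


Answer: Price = 12.9127

Derivation:
d1 = (ln(S/K) + (r - q + 0.5*sigma^2) * T) / (sigma * sqrt(T)) = 0.13696674
d2 = d1 - sigma * sqrt(T) = -0.18830238
exp(-rT) = 0.96899096; exp(-qT) = 1.00000000
C = S_0 * exp(-qT) * N(d1) - K * exp(-rT) * N(d2)
N(d1) = 0.55447146; N(d2) = 0.42531981
C = 102.8200 * 1.00000000 * 0.55447146 - 107.0000 * 0.96899096 * 0.42531981 = 12.9127


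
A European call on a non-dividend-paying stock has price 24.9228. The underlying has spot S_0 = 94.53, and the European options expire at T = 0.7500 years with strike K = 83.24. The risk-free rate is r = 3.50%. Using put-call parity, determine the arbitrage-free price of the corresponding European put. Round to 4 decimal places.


Answer: Put price = 11.4762

Derivation:
Put-call parity: C - P = S_0 * exp(-qT) - K * exp(-rT).
S_0 * exp(-qT) = 94.5300 * 1.00000000 = 94.53000000
K * exp(-rT) = 83.2400 * 0.97409154 = 81.08337948
P = C - S*exp(-qT) + K*exp(-rT)
P = 24.9228 - 94.53000000 + 81.08337948 = 11.4762


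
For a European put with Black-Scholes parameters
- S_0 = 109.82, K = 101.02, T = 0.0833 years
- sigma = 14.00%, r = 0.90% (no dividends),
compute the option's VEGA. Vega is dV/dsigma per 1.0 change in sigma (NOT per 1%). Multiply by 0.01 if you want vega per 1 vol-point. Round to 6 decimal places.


Answer: Vega = 1.377036

Derivation:
d1 = 2.1058572610; d2 = 2.0654508258
phi(d1) = 0.0434451553; exp(-qT) = 1.0000000000; exp(-rT) = 0.9992505810
Vega = S * exp(-qT) * phi(d1) * sqrt(T) = 109.8200 * 1.0000000000 * 0.0434451553 * 0.2886173938 = 1.377036


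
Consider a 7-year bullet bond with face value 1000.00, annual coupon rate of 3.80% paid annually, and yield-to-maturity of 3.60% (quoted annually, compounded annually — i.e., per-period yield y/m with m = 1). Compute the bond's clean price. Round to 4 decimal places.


Answer: Price = 1012.1836

Derivation:
Coupon per period c = face * coupon_rate / m = 38.000000
Periods per year m = 1; per-period yield y/m = 0.036000
Number of cashflows N = 7
Cashflows (t years, CF_t, discount factor 1/(1+y/m)^(m*t), PV):
  t = 1.0000: CF_t = 38.000000, DF = 0.965251, PV = 36.679537
  t = 2.0000: CF_t = 38.000000, DF = 0.931709, PV = 35.404958
  t = 3.0000: CF_t = 38.000000, DF = 0.899333, PV = 34.174670
  t = 4.0000: CF_t = 38.000000, DF = 0.868082, PV = 32.987133
  t = 5.0000: CF_t = 38.000000, DF = 0.837917, PV = 31.840862
  t = 6.0000: CF_t = 38.000000, DF = 0.808801, PV = 30.734423
  t = 7.0000: CF_t = 1038.000000, DF = 0.780696, PV = 810.361996
Price P = sum_t PV_t = 1012.183580


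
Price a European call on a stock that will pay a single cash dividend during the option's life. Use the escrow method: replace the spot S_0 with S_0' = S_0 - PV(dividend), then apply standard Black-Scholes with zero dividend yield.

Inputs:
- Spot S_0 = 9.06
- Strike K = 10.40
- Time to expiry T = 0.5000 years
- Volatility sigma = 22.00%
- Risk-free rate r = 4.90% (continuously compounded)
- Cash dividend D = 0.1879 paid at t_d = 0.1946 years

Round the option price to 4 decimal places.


Answer: Price = 0.1584

Derivation:
PV(D) = D * exp(-r * t_d) = 0.1879 * 0.99050992 = 0.18611681
S_0' = S_0 - PV(D) = 9.0600 - 0.18611681 = 8.87388319
d1 = (ln(S_0'/K) + (r + sigma^2/2)*T) / (sigma*sqrt(T)) = -0.78484557
d2 = d1 - sigma*sqrt(T) = -0.94040906
exp(-rT) = 0.97579769
N(d1) = 0.21627206; N(d2) = 0.17350389
C = S_0' * N(d1) - K * exp(-rT) * N(d2) = 8.87388319 * 0.21627206 - 10.4000 * 0.97579769 * 0.17350389 = 0.1584


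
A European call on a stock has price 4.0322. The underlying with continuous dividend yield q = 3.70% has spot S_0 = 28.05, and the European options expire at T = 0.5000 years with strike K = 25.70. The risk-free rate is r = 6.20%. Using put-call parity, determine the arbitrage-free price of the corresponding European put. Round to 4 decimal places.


Put-call parity: C - P = S_0 * exp(-qT) - K * exp(-rT).
S_0 * exp(-qT) = 28.0500 * 0.98167007 = 27.53584559
K * exp(-rT) = 25.7000 * 0.96947557 = 24.91552223
P = C - S*exp(-qT) + K*exp(-rT)
P = 4.0322 - 27.53584559 + 24.91552223 = 1.4119

Answer: Put price = 1.4119


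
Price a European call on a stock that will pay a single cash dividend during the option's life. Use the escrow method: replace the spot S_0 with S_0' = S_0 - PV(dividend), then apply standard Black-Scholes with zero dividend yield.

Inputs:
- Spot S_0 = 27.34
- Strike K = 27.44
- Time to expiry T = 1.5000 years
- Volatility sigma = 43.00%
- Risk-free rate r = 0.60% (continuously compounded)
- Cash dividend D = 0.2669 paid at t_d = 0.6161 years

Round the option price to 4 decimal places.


PV(D) = D * exp(-r * t_d) = 0.2669 * 0.99631022 = 0.26591520
S_0' = S_0 - PV(D) = 27.3400 - 0.26591520 = 27.07408480
d1 = (ln(S_0'/K) + (r + sigma^2/2)*T) / (sigma*sqrt(T)) = 0.25491818
d2 = d1 - sigma*sqrt(T) = -0.27172211
exp(-rT) = 0.99104038
N(d1) = 0.60060685; N(d2) = 0.39291785
C = S_0' * N(d1) - K * exp(-rT) * N(d2) = 27.07408480 * 0.60060685 - 27.4400 * 0.99104038 * 0.39291785 = 5.5758

Answer: Price = 5.5758


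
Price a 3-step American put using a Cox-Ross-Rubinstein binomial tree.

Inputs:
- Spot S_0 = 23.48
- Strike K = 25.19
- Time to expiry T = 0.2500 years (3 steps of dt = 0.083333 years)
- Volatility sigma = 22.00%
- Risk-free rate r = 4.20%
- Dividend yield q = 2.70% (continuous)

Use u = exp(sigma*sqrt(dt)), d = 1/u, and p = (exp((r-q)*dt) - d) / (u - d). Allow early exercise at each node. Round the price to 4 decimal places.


Answer: Price = V(0,0) = 2.0361

Derivation:
dt = T/N = 0.083333
u = exp(sigma*sqrt(dt)) = 1.065569; d = 1/u = 0.938466
p = (exp((r-q)*dt) - d) / (u - d) = 0.493969
Discount per step: exp(-r*dt) = 0.996506
Stock lattice S(k, i) with i counting down-moves:
  k=0: S(0,0) = 23.4800
  k=1: S(1,0) = 25.0196; S(1,1) = 22.0352
  k=2: S(2,0) = 26.6600; S(2,1) = 23.4800; S(2,2) = 20.6793
  k=3: S(3,0) = 28.4081; S(3,1) = 25.0196; S(3,2) = 22.0352; S(3,3) = 19.4068
Terminal payoffs V(N, i) = max(K - S_T, 0):
  V(3,0) = 0.000000; V(3,1) = 0.170450; V(3,2) = 3.154816; V(3,3) = 5.783202
Backward induction: V(k, i) = exp(-r*dt) * [p * V(k+1, i) + (1-p) * V(k+1, i+1)]; then take max(V_cont, immediate exercise) for American.
  V(2,0) = exp(-r*dt) * [p*0.000000 + (1-p)*0.170450] = 0.085952; exercise = 0.000000; V(2,0) = max -> 0.085952
  V(2,1) = exp(-r*dt) * [p*0.170450 + (1-p)*3.154816] = 1.674760; exercise = 1.710000; V(2,1) = max -> 1.710000
  V(2,2) = exp(-r*dt) * [p*3.154816 + (1-p)*5.783202] = 4.469191; exercise = 4.510726; V(2,2) = max -> 4.510726
  V(1,0) = exp(-r*dt) * [p*0.085952 + (1-p)*1.710000] = 0.904599; exercise = 0.170450; V(1,0) = max -> 0.904599
  V(1,1) = exp(-r*dt) * [p*1.710000 + (1-p)*4.510726] = 3.116328; exercise = 3.154816; V(1,1) = max -> 3.154816
  V(0,0) = exp(-r*dt) * [p*0.904599 + (1-p)*3.154816] = 2.036139; exercise = 1.710000; V(0,0) = max -> 2.036139


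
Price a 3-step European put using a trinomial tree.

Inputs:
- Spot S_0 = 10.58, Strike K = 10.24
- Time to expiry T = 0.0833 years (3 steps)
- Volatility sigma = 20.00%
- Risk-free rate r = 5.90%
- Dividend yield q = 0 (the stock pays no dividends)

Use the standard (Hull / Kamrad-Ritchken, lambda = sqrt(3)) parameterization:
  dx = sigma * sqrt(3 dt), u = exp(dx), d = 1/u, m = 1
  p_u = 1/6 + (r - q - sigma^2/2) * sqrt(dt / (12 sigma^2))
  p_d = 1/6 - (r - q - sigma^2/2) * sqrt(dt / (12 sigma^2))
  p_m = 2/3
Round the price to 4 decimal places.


dt = T/N = 0.027767; dx = sigma*sqrt(3*dt) = 0.057723
u = exp(dx) = 1.059422; d = 1/u = 0.943911
p_u = 0.176047, p_m = 0.666667, p_d = 0.157287
Discount per step: exp(-r*dt) = 0.998363
Stock lattice S(k, j) with j the centered position index:
  k=0: S(0,+0) = 10.5800
  k=1: S(1,-1) = 9.9866; S(1,+0) = 10.5800; S(1,+1) = 11.2087
  k=2: S(2,-2) = 9.4264; S(2,-1) = 9.9866; S(2,+0) = 10.5800; S(2,+1) = 11.2087; S(2,+2) = 11.8747
  k=3: S(3,-3) = 8.8977; S(3,-2) = 9.4264; S(3,-1) = 9.9866; S(3,+0) = 10.5800; S(3,+1) = 11.2087; S(3,+2) = 11.8747; S(3,+3) = 12.5803
Terminal payoffs V(N, j) = max(K - S_T, 0):
  V(3,-3) = 1.342281; V(3,-2) = 0.813560; V(3,-1) = 0.253422; V(3,+0) = 0.000000; V(3,+1) = 0.000000; V(3,+2) = 0.000000; V(3,+3) = 0.000000
Backward induction: V(k, j) = exp(-r*dt) * [p_u * V(k+1, j+1) + p_m * V(k+1, j) + p_d * V(k+1, j-1)]
  V(2,-2) = exp(-r*dt) * [p_u*0.253422 + p_m*0.813560 + p_d*1.342281] = 0.796804
  V(2,-1) = exp(-r*dt) * [p_u*0.000000 + p_m*0.253422 + p_d*0.813560] = 0.296424
  V(2,+0) = exp(-r*dt) * [p_u*0.000000 + p_m*0.000000 + p_d*0.253422] = 0.039795
  V(2,+1) = exp(-r*dt) * [p_u*0.000000 + p_m*0.000000 + p_d*0.000000] = 0.000000
  V(2,+2) = exp(-r*dt) * [p_u*0.000000 + p_m*0.000000 + p_d*0.000000] = 0.000000
  V(1,-1) = exp(-r*dt) * [p_u*0.039795 + p_m*0.296424 + p_d*0.796804] = 0.329409
  V(1,+0) = exp(-r*dt) * [p_u*0.000000 + p_m*0.039795 + p_d*0.296424] = 0.073034
  V(1,+1) = exp(-r*dt) * [p_u*0.000000 + p_m*0.000000 + p_d*0.039795] = 0.006249
  V(0,+0) = exp(-r*dt) * [p_u*0.006249 + p_m*0.073034 + p_d*0.329409] = 0.101434

Answer: Price = V(0,0) = 0.1014


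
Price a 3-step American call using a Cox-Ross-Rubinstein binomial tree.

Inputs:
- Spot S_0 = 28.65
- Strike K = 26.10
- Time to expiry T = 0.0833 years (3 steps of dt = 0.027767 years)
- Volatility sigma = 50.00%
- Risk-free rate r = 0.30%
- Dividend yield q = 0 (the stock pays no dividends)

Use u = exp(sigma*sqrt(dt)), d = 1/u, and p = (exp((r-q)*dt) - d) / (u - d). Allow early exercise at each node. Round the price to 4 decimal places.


Answer: Price = V(0,0) = 3.0897

Derivation:
dt = T/N = 0.027767
u = exp(sigma*sqrt(dt)) = 1.086886; d = 1/u = 0.920060
p = (exp((r-q)*dt) - d) / (u - d) = 0.479682
Discount per step: exp(-r*dt) = 0.999917
Stock lattice S(k, i) with i counting down-moves:
  k=0: S(0,0) = 28.6500
  k=1: S(1,0) = 31.1393; S(1,1) = 26.3597
  k=2: S(2,0) = 33.8448; S(2,1) = 28.6500; S(2,2) = 24.2525
  k=3: S(3,0) = 36.7855; S(3,1) = 31.1393; S(3,2) = 26.3597; S(3,3) = 22.3138
Terminal payoffs V(N, i) = max(S_T - K, 0):
  V(3,0) = 10.685489; V(3,1) = 5.039282; V(3,2) = 0.259712; V(3,3) = 0.000000
Backward induction: V(k, i) = exp(-r*dt) * [p * V(k+1, i) + (1-p) * V(k+1, i+1)]; then take max(V_cont, immediate exercise) for American.
  V(2,0) = exp(-r*dt) * [p*10.685489 + (1-p)*5.039282] = 7.747022; exercise = 7.744848; V(2,0) = max -> 7.747022
  V(2,1) = exp(-r*dt) * [p*5.039282 + (1-p)*0.259712] = 2.552174; exercise = 2.550000; V(2,1) = max -> 2.552174
  V(2,2) = exp(-r*dt) * [p*0.259712 + (1-p)*0.000000] = 0.124569; exercise = 0.000000; V(2,2) = max -> 0.124569
  V(1,0) = exp(-r*dt) * [p*7.747022 + (1-p)*2.552174] = 5.043630; exercise = 5.039282; V(1,0) = max -> 5.043630
  V(1,1) = exp(-r*dt) * [p*2.552174 + (1-p)*0.124569] = 1.288940; exercise = 0.259712; V(1,1) = max -> 1.288940
  V(0,0) = exp(-r*dt) * [p*5.043630 + (1-p)*1.288940] = 3.089741; exercise = 2.550000; V(0,0) = max -> 3.089741


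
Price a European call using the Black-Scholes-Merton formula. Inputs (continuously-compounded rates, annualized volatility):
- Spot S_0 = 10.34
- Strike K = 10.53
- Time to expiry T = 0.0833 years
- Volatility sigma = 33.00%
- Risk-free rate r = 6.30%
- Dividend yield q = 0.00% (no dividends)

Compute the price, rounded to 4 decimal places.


Answer: Price = 0.3315

Derivation:
d1 = (ln(S/K) + (r - q + 0.5*sigma^2) * T) / (sigma * sqrt(T)) = -0.08845591
d2 = d1 - sigma * sqrt(T) = -0.18369965
exp(-rT) = 0.99476585; exp(-qT) = 1.00000000
C = S_0 * exp(-qT) * N(d1) - K * exp(-rT) * N(d2)
N(d1) = 0.46475716; N(d2) = 0.42712454
C = 10.3400 * 1.00000000 * 0.46475716 - 10.5300 * 0.99476585 * 0.42712454 = 0.3315


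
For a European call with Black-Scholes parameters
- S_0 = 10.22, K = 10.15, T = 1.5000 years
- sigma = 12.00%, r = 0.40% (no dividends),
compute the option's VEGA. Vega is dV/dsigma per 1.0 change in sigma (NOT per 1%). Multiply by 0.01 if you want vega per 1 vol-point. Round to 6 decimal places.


Answer: Vega = 4.929158

Derivation:
d1 = 0.1610735417; d2 = 0.0141041571
phi(d1) = 0.3938004870; exp(-qT) = 1.0000000000; exp(-rT) = 0.9940179641
Vega = S * exp(-qT) * phi(d1) * sqrt(T) = 10.2200 * 1.0000000000 * 0.3938004870 * 1.2247448714 = 4.929158


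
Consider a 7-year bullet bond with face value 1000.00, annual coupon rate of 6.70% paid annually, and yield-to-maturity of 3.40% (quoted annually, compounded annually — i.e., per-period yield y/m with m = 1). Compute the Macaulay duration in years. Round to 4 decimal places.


Coupon per period c = face * coupon_rate / m = 67.000000
Periods per year m = 1; per-period yield y/m = 0.034000
Number of cashflows N = 7
Cashflows (t years, CF_t, discount factor 1/(1+y/m)^(m*t), PV):
  t = 1.0000: CF_t = 67.000000, DF = 0.967118, PV = 64.796905
  t = 2.0000: CF_t = 67.000000, DF = 0.935317, PV = 62.666253
  t = 3.0000: CF_t = 67.000000, DF = 0.904562, PV = 60.605660
  t = 4.0000: CF_t = 67.000000, DF = 0.874818, PV = 58.612824
  t = 5.0000: CF_t = 67.000000, DF = 0.846052, PV = 56.685517
  t = 6.0000: CF_t = 67.000000, DF = 0.818233, PV = 54.821583
  t = 7.0000: CF_t = 1067.000000, DF = 0.791327, PV = 844.346385
Price P = sum_t PV_t = 1202.535126
Macaulay numerator sum_t t * PV_t:
  t * PV_t at t = 1.0000: 64.796905
  t * PV_t at t = 2.0000: 125.332505
  t * PV_t at t = 3.0000: 181.816981
  t * PV_t at t = 4.0000: 234.451297
  t * PV_t at t = 5.0000: 283.427583
  t * PV_t at t = 6.0000: 328.929497
  t * PV_t at t = 7.0000: 5910.424692
Macaulay duration D = (sum_t t * PV_t) / P = 7129.179460 / 1202.535126 = 5.928458

Answer: Macaulay duration = 5.9285 years


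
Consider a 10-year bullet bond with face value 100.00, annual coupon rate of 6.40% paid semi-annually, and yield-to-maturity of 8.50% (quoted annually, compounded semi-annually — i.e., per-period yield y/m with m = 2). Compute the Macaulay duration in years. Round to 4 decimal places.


Answer: Macaulay duration = 7.3132 years

Derivation:
Coupon per period c = face * coupon_rate / m = 3.200000
Periods per year m = 2; per-period yield y/m = 0.042500
Number of cashflows N = 20
Cashflows (t years, CF_t, discount factor 1/(1+y/m)^(m*t), PV):
  t = 0.5000: CF_t = 3.200000, DF = 0.959233, PV = 3.069544
  t = 1.0000: CF_t = 3.200000, DF = 0.920127, PV = 2.944407
  t = 1.5000: CF_t = 3.200000, DF = 0.882616, PV = 2.824371
  t = 2.0000: CF_t = 3.200000, DF = 0.846634, PV = 2.709229
  t = 2.5000: CF_t = 3.200000, DF = 0.812119, PV = 2.598781
  t = 3.0000: CF_t = 3.200000, DF = 0.779011, PV = 2.492835
  t = 3.5000: CF_t = 3.200000, DF = 0.747253, PV = 2.391209
  t = 4.0000: CF_t = 3.200000, DF = 0.716789, PV = 2.293726
  t = 4.5000: CF_t = 3.200000, DF = 0.687568, PV = 2.200216
  t = 5.0000: CF_t = 3.200000, DF = 0.659537, PV = 2.110519
  t = 5.5000: CF_t = 3.200000, DF = 0.632650, PV = 2.024479
  t = 6.0000: CF_t = 3.200000, DF = 0.606858, PV = 1.941946
  t = 6.5000: CF_t = 3.200000, DF = 0.582118, PV = 1.862778
  t = 7.0000: CF_t = 3.200000, DF = 0.558387, PV = 1.786838
  t = 7.5000: CF_t = 3.200000, DF = 0.535623, PV = 1.713993
  t = 8.0000: CF_t = 3.200000, DF = 0.513787, PV = 1.644118
  t = 8.5000: CF_t = 3.200000, DF = 0.492841, PV = 1.577092
  t = 9.0000: CF_t = 3.200000, DF = 0.472749, PV = 1.512798
  t = 9.5000: CF_t = 3.200000, DF = 0.453477, PV = 1.451125
  t = 10.0000: CF_t = 103.200000, DF = 0.434989, PV = 44.890912
Price P = sum_t PV_t = 86.040916
Macaulay numerator sum_t t * PV_t:
  t * PV_t at t = 0.5000: 1.534772
  t * PV_t at t = 1.0000: 2.944407
  t * PV_t at t = 1.5000: 4.236557
  t * PV_t at t = 2.0000: 5.418458
  t * PV_t at t = 2.5000: 6.496952
  t * PV_t at t = 3.0000: 7.478506
  t * PV_t at t = 3.5000: 8.369231
  t * PV_t at t = 4.0000: 9.174903
  t * PV_t at t = 4.5000: 9.900974
  t * PV_t at t = 5.0000: 10.552597
  t * PV_t at t = 5.5000: 11.134635
  t * PV_t at t = 6.0000: 11.651678
  t * PV_t at t = 6.5000: 12.108058
  t * PV_t at t = 7.0000: 12.507863
  t * PV_t at t = 7.5000: 12.854947
  t * PV_t at t = 8.0000: 13.152943
  t * PV_t at t = 8.5000: 13.405278
  t * PV_t at t = 9.0000: 13.615179
  t * PV_t at t = 9.5000: 13.785686
  t * PV_t at t = 10.0000: 448.909116
Macaulay duration D = (sum_t t * PV_t) / P = 629.232739 / 86.040916 = 7.313180


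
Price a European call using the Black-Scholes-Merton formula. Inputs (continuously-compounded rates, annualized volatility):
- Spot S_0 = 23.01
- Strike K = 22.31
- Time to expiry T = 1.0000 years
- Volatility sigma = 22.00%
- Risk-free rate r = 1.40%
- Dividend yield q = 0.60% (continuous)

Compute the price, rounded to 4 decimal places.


Answer: Price = 2.4320

Derivation:
d1 = (ln(S/K) + (r - q + 0.5*sigma^2) * T) / (sigma * sqrt(T)) = 0.28679043
d2 = d1 - sigma * sqrt(T) = 0.06679043
exp(-rT) = 0.98609754; exp(-qT) = 0.99401796
C = S_0 * exp(-qT) * N(d1) - K * exp(-rT) * N(d2)
N(d1) = 0.61286361; N(d2) = 0.52662573
C = 23.0100 * 0.99401796 * 0.61286361 - 22.3100 * 0.98609754 * 0.52662573 = 2.4320


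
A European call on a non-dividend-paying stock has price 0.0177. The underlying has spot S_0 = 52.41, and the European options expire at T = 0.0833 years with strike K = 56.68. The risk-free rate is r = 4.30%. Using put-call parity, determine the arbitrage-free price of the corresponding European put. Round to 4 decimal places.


Put-call parity: C - P = S_0 * exp(-qT) - K * exp(-rT).
S_0 * exp(-qT) = 52.4100 * 1.00000000 = 52.41000000
K * exp(-rT) = 56.6800 * 0.99642451 = 56.47734108
P = C - S*exp(-qT) + K*exp(-rT)
P = 0.0177 - 52.41000000 + 56.47734108 = 4.0850

Answer: Put price = 4.0850


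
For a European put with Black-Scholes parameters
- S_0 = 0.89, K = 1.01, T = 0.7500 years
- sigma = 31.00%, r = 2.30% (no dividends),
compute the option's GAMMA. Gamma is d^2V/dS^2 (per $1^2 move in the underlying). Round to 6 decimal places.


d1 = -0.2726458317; d2 = -0.5411137069
phi(d1) = 0.3843866208; exp(-qT) = 1.0000000000; exp(-rT) = 0.9828979294
Gamma = exp(-qT) * phi(d1) / (S * sigma * sqrt(T)) = 1.0000000000 * 0.3843866208 / (0.8900 * 0.3100 * 0.8660254038) = 1.608740

Answer: Gamma = 1.608740


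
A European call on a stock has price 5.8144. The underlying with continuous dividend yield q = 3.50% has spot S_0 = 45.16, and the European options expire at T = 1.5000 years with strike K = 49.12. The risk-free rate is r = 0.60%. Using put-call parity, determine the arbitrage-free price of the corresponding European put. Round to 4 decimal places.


Answer: Put price = 11.6440

Derivation:
Put-call parity: C - P = S_0 * exp(-qT) - K * exp(-rT).
S_0 * exp(-qT) = 45.1600 * 0.94885432 = 42.85026114
K * exp(-rT) = 49.1200 * 0.99104038 = 48.67990341
P = C - S*exp(-qT) + K*exp(-rT)
P = 5.8144 - 42.85026114 + 48.67990341 = 11.6440


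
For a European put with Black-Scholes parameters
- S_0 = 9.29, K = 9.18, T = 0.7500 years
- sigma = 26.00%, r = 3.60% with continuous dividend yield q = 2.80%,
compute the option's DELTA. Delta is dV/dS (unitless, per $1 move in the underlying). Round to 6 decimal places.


d1 = 0.1921303925; d2 = -0.0330362125
phi(d1) = 0.3916465214; exp(-qT) = 0.9792189646; exp(-rT) = 0.9733612415
N(-d1) = 0.4238200343
Delta = -exp(-qT) * N(-d1) = -0.9792189646 * 0.4238200343 = -0.415013

Answer: Delta = -0.415013


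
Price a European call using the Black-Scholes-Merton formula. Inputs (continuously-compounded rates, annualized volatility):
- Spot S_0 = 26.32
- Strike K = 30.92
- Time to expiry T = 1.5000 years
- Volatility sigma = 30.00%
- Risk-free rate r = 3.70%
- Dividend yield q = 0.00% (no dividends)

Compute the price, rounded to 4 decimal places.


d1 = (ln(S/K) + (r - q + 0.5*sigma^2) * T) / (sigma * sqrt(T)) = -0.10362462
d2 = d1 - sigma * sqrt(T) = -0.47104808
exp(-rT) = 0.94601202; exp(-qT) = 1.00000000
C = S_0 * exp(-qT) * N(d1) - K * exp(-rT) * N(d2)
N(d1) = 0.45873362; N(d2) = 0.31880320
C = 26.3200 * 1.00000000 * 0.45873362 - 30.9200 * 0.94601202 * 0.31880320 = 2.7487

Answer: Price = 2.7487


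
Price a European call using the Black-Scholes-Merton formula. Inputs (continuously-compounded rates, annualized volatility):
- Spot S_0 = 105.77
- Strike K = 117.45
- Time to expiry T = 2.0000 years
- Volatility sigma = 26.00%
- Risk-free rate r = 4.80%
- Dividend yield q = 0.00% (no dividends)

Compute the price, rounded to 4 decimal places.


d1 = (ln(S/K) + (r - q + 0.5*sigma^2) * T) / (sigma * sqrt(T)) = 0.16006236
d2 = d1 - sigma * sqrt(T) = -0.20763316
exp(-rT) = 0.90846402; exp(-qT) = 1.00000000
C = S_0 * exp(-qT) * N(d1) - K * exp(-rT) * N(d2)
N(d1) = 0.56358402; N(d2) = 0.41775770
C = 105.7700 * 1.00000000 * 0.56358402 - 117.4500 * 0.90846402 * 0.41775770 = 15.0359

Answer: Price = 15.0359


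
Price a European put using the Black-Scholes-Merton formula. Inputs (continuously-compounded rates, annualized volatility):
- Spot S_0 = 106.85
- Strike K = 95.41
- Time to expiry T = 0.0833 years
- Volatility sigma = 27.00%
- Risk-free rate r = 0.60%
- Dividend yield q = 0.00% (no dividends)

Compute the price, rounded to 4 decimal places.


d1 = (ln(S/K) + (r - q + 0.5*sigma^2) * T) / (sigma * sqrt(T)) = 1.49857080
d2 = d1 - sigma * sqrt(T) = 1.42064411
exp(-rT) = 0.99950032; exp(-qT) = 1.00000000
P = K * exp(-rT) * N(-d2) - S_0 * exp(-qT) * N(-d1)
N(-d1) = 0.06699251; N(-d2) = 0.07771012
P = 95.4100 * 0.99950032 * 0.07771012 - 106.8500 * 1.00000000 * 0.06699251 = 0.2525

Answer: Price = 0.2525


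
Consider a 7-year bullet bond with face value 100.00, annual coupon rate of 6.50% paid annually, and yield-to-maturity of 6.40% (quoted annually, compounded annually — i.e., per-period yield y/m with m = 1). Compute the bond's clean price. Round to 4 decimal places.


Answer: Price = 100.5504

Derivation:
Coupon per period c = face * coupon_rate / m = 6.500000
Periods per year m = 1; per-period yield y/m = 0.064000
Number of cashflows N = 7
Cashflows (t years, CF_t, discount factor 1/(1+y/m)^(m*t), PV):
  t = 1.0000: CF_t = 6.500000, DF = 0.939850, PV = 6.109023
  t = 2.0000: CF_t = 6.500000, DF = 0.883317, PV = 5.741563
  t = 3.0000: CF_t = 6.500000, DF = 0.830185, PV = 5.396205
  t = 4.0000: CF_t = 6.500000, DF = 0.780249, PV = 5.071622
  t = 5.0000: CF_t = 6.500000, DF = 0.733317, PV = 4.766562
  t = 6.0000: CF_t = 6.500000, DF = 0.689208, PV = 4.479851
  t = 7.0000: CF_t = 106.500000, DF = 0.647752, PV = 68.985563
Price P = sum_t PV_t = 100.550388


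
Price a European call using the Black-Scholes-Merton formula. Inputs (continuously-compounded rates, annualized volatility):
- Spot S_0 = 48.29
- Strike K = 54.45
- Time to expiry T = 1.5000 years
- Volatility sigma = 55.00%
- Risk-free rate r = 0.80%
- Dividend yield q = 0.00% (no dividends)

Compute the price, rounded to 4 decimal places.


Answer: Price = 10.8734

Derivation:
d1 = (ln(S/K) + (r - q + 0.5*sigma^2) * T) / (sigma * sqrt(T)) = 0.17638798
d2 = d1 - sigma * sqrt(T) = -0.49722170
exp(-rT) = 0.98807171; exp(-qT) = 1.00000000
C = S_0 * exp(-qT) * N(d1) - K * exp(-rT) * N(d2)
N(d1) = 0.57000543; N(d2) = 0.30951636
C = 48.2900 * 1.00000000 * 0.57000543 - 54.4500 * 0.98807171 * 0.30951636 = 10.8734


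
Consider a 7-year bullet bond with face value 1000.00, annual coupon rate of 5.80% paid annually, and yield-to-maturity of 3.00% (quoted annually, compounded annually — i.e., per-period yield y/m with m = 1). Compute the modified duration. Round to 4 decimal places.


Answer: Modified duration = 5.8647

Derivation:
Coupon per period c = face * coupon_rate / m = 58.000000
Periods per year m = 1; per-period yield y/m = 0.030000
Number of cashflows N = 7
Cashflows (t years, CF_t, discount factor 1/(1+y/m)^(m*t), PV):
  t = 1.0000: CF_t = 58.000000, DF = 0.970874, PV = 56.310680
  t = 2.0000: CF_t = 58.000000, DF = 0.942596, PV = 54.670563
  t = 3.0000: CF_t = 58.000000, DF = 0.915142, PV = 53.078216
  t = 4.0000: CF_t = 58.000000, DF = 0.888487, PV = 51.532249
  t = 5.0000: CF_t = 58.000000, DF = 0.862609, PV = 50.031309
  t = 6.0000: CF_t = 58.000000, DF = 0.837484, PV = 48.574087
  t = 7.0000: CF_t = 1058.000000, DF = 0.813092, PV = 860.250819
Price P = sum_t PV_t = 1174.447923
First compute Macaulay numerator sum_t t * PV_t:
  t * PV_t at t = 1.0000: 56.310680
  t * PV_t at t = 2.0000: 109.341125
  t * PV_t at t = 3.0000: 159.234649
  t * PV_t at t = 4.0000: 206.128995
  t * PV_t at t = 5.0000: 250.156547
  t * PV_t at t = 6.0000: 291.444521
  t * PV_t at t = 7.0000: 6021.755733
Macaulay duration D = 7094.372251 / 1174.447923 = 6.040602
Modified duration = D / (1 + y/m) = 6.040602 / (1 + 0.030000) = 5.864662


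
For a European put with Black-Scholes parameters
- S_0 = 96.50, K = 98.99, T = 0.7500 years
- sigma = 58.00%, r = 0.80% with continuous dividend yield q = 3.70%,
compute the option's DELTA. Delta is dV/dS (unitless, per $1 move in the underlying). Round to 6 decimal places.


d1 = 0.1571272164; d2 = -0.3451675178
phi(d1) = 0.3940478169; exp(-qT) = 0.9726314943; exp(-rT) = 0.9940179641
N(-d1) = 0.4375722942
Delta = -exp(-qT) * N(-d1) = -0.9726314943 * 0.4375722942 = -0.425597

Answer: Delta = -0.425597


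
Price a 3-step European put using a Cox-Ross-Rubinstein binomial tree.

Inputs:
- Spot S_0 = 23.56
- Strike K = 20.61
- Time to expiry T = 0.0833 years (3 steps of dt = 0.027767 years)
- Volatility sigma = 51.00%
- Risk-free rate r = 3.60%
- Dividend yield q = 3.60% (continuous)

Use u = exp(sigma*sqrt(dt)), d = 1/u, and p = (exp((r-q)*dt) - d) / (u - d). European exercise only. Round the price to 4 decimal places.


dt = T/N = 0.027767
u = exp(sigma*sqrt(dt)) = 1.088699; d = 1/u = 0.918528
p = (exp((r-q)*dt) - d) / (u - d) = 0.478767
Discount per step: exp(-r*dt) = 0.999001
Stock lattice S(k, i) with i counting down-moves:
  k=0: S(0,0) = 23.5600
  k=1: S(1,0) = 25.6497; S(1,1) = 21.6405
  k=2: S(2,0) = 27.9248; S(2,1) = 23.5600; S(2,2) = 19.8774
  k=3: S(3,0) = 30.4017; S(3,1) = 25.6497; S(3,2) = 21.6405; S(3,3) = 18.2580
Terminal payoffs V(N, i) = max(K - S_T, 0):
  V(3,0) = 0.000000; V(3,1) = 0.000000; V(3,2) = 0.000000; V(3,3) = 2.352036
Backward induction: V(k, i) = exp(-r*dt) * [p * V(k+1, i) + (1-p) * V(k+1, i+1)].
  V(2,0) = exp(-r*dt) * [p*0.000000 + (1-p)*0.000000] = 0.000000
  V(2,1) = exp(-r*dt) * [p*0.000000 + (1-p)*0.000000] = 0.000000
  V(2,2) = exp(-r*dt) * [p*0.000000 + (1-p)*2.352036] = 1.224734
  V(1,0) = exp(-r*dt) * [p*0.000000 + (1-p)*0.000000] = 0.000000
  V(1,1) = exp(-r*dt) * [p*0.000000 + (1-p)*1.224734] = 0.637734
  V(0,0) = exp(-r*dt) * [p*0.000000 + (1-p)*0.637734] = 0.332076

Answer: Price = V(0,0) = 0.3321


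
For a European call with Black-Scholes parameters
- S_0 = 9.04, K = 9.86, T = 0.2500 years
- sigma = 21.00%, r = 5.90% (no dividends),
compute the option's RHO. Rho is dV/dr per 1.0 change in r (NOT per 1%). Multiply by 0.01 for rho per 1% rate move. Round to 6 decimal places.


d1 = -0.6339475639; d2 = -0.7389475639
phi(d1) = 0.3263178769; exp(-qT) = 1.0000000000; exp(-rT) = 0.9853582484
N(d2) = 0.2299694193
Rho = K*T*exp(-rT)*N(d2) = 9.8600 * 0.2500 * 0.9853582484 * 0.2299694193 = 0.558575

Answer: Rho = 0.558575


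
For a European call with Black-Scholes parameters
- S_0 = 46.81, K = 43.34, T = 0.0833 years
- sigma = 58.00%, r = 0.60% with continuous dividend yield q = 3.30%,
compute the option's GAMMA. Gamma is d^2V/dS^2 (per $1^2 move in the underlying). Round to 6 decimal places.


d1 = 0.5303693731; d2 = 0.3629712847
phi(d1) = 0.3465998380; exp(-qT) = 0.9972548748; exp(-rT) = 0.9995003249
Gamma = exp(-qT) * phi(d1) / (S * sigma * sqrt(T)) = 0.9972548748 * 0.3465998380 / (46.8100 * 0.5800 * 0.2886173938) = 0.044111

Answer: Gamma = 0.044111


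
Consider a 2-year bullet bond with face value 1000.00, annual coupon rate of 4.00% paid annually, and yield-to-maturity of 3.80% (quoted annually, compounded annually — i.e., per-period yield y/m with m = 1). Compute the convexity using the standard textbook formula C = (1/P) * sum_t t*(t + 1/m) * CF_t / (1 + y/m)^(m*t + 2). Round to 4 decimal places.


Coupon per period c = face * coupon_rate / m = 40.000000
Periods per year m = 1; per-period yield y/m = 0.038000
Number of cashflows N = 2
Cashflows (t years, CF_t, discount factor 1/(1+y/m)^(m*t), PV):
  t = 1.0000: CF_t = 40.000000, DF = 0.963391, PV = 38.535645
  t = 2.0000: CF_t = 1040.000000, DF = 0.928122, PV = 965.247382
Price P = sum_t PV_t = 1003.783027
Convexity numerator sum_t t*(t + 1/m) * CF_t / (1+y/m)^(m*t + 2):
  t = 1.0000: term = 71.531598
  t = 2.0000: term = 5375.206777
Convexity = (1/P) * sum = 5446.738375 / 1003.783027 = 5.426211

Answer: Convexity = 5.4262


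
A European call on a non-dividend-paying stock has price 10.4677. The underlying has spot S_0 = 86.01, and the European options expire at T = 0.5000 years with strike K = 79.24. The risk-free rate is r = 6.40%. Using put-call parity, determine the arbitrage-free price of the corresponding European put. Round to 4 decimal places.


Answer: Put price = 1.2022

Derivation:
Put-call parity: C - P = S_0 * exp(-qT) - K * exp(-rT).
S_0 * exp(-qT) = 86.0100 * 1.00000000 = 86.01000000
K * exp(-rT) = 79.2400 * 0.96850658 = 76.74446156
P = C - S*exp(-qT) + K*exp(-rT)
P = 10.4677 - 86.01000000 + 76.74446156 = 1.2022


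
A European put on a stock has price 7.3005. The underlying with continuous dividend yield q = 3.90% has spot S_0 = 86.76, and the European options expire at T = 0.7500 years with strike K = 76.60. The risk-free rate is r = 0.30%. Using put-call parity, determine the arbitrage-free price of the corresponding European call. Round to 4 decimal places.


Answer: Call price = 15.1317

Derivation:
Put-call parity: C - P = S_0 * exp(-qT) - K * exp(-rT).
S_0 * exp(-qT) = 86.7600 * 0.97117364 = 84.25902507
K * exp(-rT) = 76.6000 * 0.99775253 = 76.42784375
C = P + S*exp(-qT) - K*exp(-rT)
C = 7.3005 + 84.25902507 - 76.42784375 = 15.1317


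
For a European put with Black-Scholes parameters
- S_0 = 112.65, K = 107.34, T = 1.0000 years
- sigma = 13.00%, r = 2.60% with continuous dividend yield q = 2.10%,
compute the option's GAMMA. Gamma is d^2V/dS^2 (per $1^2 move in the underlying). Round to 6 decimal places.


Answer: Gamma = 0.023831

Derivation:
d1 = 0.4748792318; d2 = 0.3448792318
phi(d1) = 0.3564028184; exp(-qT) = 0.9792189646; exp(-rT) = 0.9743350896
Gamma = exp(-qT) * phi(d1) / (S * sigma * sqrt(T)) = 0.9792189646 * 0.3564028184 / (112.6500 * 0.1300 * 1.0000000000) = 0.023831


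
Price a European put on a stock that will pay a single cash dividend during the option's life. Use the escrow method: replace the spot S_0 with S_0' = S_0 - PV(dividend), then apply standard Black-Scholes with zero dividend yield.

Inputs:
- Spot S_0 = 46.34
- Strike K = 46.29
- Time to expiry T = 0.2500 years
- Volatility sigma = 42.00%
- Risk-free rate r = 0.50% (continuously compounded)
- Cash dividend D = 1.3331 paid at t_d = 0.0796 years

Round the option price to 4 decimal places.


Answer: Price = 4.4583

Derivation:
PV(D) = D * exp(-r * t_d) = 1.3331 * 0.99960208 = 1.33256953
S_0' = S_0 - PV(D) = 46.3400 - 1.33256953 = 45.00743047
d1 = (ln(S_0'/K) + (r + sigma^2/2)*T) / (sigma*sqrt(T)) = -0.02284932
d2 = d1 - sigma*sqrt(T) = -0.23284932
exp(-rT) = 0.99875078
N(-d1) = 0.50911477; N(-d2) = 0.59206079
P = K * exp(-rT) * N(-d2) - S_0' * N(-d1) = 46.2900 * 0.99875078 * 0.59206079 - 45.00743047 * 0.50911477 = 4.4583


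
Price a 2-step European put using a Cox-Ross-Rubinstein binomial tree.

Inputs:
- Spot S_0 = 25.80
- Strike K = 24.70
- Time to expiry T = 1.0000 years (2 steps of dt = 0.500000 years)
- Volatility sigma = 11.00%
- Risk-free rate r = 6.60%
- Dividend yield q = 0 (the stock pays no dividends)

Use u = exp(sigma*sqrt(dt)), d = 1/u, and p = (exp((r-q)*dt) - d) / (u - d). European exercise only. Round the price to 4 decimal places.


dt = T/N = 0.500000
u = exp(sigma*sqrt(dt)) = 1.080887; d = 1/u = 0.925166
p = (exp((r-q)*dt) - d) / (u - d) = 0.696018
Discount per step: exp(-r*dt) = 0.967539
Stock lattice S(k, i) with i counting down-moves:
  k=0: S(0,0) = 25.8000
  k=1: S(1,0) = 27.8869; S(1,1) = 23.8693
  k=2: S(2,0) = 30.1426; S(2,1) = 25.8000; S(2,2) = 22.0831
Terminal payoffs V(N, i) = max(K - S_T, 0):
  V(2,0) = 0.000000; V(2,1) = 0.000000; V(2,2) = 2.616936
Backward induction: V(k, i) = exp(-r*dt) * [p * V(k+1, i) + (1-p) * V(k+1, i+1)].
  V(1,0) = exp(-r*dt) * [p*0.000000 + (1-p)*0.000000] = 0.000000
  V(1,1) = exp(-r*dt) * [p*0.000000 + (1-p)*2.616936] = 0.769678
  V(0,0) = exp(-r*dt) * [p*0.000000 + (1-p)*0.769678] = 0.226373

Answer: Price = V(0,0) = 0.2264
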